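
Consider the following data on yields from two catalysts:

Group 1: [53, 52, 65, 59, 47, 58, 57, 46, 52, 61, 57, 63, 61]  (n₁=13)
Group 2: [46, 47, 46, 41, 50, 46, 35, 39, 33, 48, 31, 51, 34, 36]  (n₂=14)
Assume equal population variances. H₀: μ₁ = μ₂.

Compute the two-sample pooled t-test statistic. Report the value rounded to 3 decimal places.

test statistic = 5.902

x̄₁=56.231, s₁=5.890, n₁=13
x̄₂=41.643, s₂=6.868, n₂=14
s_p² = [12·5.890² + 13·6.868²]/25 = 41.1809
SE = √(s_p²·(1/13+1/14)) = 2.4717
t = (56.231−41.643)/2.4717 = 5.9020
df = 25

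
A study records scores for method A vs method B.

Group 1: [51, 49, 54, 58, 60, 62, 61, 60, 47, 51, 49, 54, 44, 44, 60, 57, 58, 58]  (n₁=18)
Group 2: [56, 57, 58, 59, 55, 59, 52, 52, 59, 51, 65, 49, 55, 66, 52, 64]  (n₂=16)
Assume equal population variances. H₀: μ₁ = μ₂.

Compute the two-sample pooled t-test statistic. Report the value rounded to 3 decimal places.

test statistic = -1.330

x̄₁=54.278, s₁=5.909, n₁=18
x̄₂=56.812, s₂=5.102, n₂=16
s_p² = [17·5.909² + 15·5.102²]/32 = 30.7515
SE = √(s_p²·(1/18+1/16)) = 1.9054
t = (54.278−56.812)/1.9054 = -1.3303
df = 32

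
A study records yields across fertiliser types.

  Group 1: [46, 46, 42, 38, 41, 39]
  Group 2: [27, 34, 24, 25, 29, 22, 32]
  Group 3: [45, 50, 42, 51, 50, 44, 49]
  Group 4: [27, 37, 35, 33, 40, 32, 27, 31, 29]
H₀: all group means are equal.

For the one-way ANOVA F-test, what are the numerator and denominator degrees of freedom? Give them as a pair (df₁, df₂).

degrees of freedom = [3, 25]

k = 4 groups, N = 29 total
df = (k−1, N−k) = (4−1, 29−4) = (3, 25)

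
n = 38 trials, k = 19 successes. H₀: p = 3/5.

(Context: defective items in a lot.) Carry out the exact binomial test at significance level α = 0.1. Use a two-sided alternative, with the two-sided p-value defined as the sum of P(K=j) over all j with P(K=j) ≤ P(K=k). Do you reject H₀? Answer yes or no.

reject H₀: no

Exact binomial: n=38, k=19, p₀=3/5=0.6000
P(X=j) = C(n,j)·p₀^j·(1−p₀)^(n−j); p = Σ P(X=j) over j with P(X=j) ≤ P(X=19)
p-value (two-sided) = 0.24646
At α=0.1: p ≥ α → fail to reject H₀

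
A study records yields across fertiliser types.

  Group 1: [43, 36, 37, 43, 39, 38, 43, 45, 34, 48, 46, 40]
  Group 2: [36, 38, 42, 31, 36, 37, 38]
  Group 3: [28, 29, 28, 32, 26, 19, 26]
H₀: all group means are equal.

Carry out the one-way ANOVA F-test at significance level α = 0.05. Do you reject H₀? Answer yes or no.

Group means [41.00, 36.86, 26.86], grand mean 36.077
SSB = Σnᵢ(x̄ᵢ−x̄)² = 890.132; SSW = ΣΣ(x−x̄ᵢ)² = 367.714
MSB = 890.132/2 = 445.0659; MSW = 367.714/23 = 15.9876
F = MSB/MSW = 27.8382
df = (2, 23)
p-value (upper-tail) = 0.00000
At α=0.05: p < α → reject H₀

reject H₀: yes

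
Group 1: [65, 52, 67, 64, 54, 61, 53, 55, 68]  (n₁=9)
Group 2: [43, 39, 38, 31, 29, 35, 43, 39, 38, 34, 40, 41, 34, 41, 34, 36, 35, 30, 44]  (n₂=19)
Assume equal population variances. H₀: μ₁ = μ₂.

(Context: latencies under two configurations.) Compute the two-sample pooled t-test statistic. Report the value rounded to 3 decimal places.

test statistic = 10.988

x̄₁=59.889, s₁=6.412, n₁=9
x̄₂=37.053, s₂=4.453, n₂=19
s_p² = [8·6.412² + 18·4.453²]/26 = 26.3783
SE = √(s_p²·(1/9+1/19)) = 2.0783
t = (59.889−37.053)/2.0783 = 10.9880
df = 26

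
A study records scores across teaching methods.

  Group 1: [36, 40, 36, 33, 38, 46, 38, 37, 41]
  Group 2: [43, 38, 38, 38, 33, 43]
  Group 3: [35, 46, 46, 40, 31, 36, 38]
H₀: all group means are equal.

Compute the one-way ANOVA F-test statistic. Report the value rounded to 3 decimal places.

test statistic = 0.036

Group means [38.33, 38.83, 38.86], grand mean 38.636
SSB = Σnᵢ(x̄ᵢ−x̄)² = 1.400; SSW = ΣΣ(x−x̄ᵢ)² = 369.690
MSB = 1.400/2 = 0.7002; MSW = 369.690/19 = 19.4574
F = MSB/MSW = 0.0360
df = (2, 19)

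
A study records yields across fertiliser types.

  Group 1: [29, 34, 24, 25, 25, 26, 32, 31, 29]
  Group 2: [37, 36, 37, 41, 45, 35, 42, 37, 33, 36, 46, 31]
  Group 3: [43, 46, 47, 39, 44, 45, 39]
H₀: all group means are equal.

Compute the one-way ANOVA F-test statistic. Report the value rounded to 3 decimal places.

test statistic = 30.097

Group means [28.33, 38.00, 43.29], grand mean 36.214
SSB = Σnᵢ(x̄ᵢ−x̄)² = 947.286; SSW = ΣΣ(x−x̄ᵢ)² = 393.429
MSB = 947.286/2 = 473.6429; MSW = 393.429/25 = 15.7371
F = MSB/MSW = 30.0971
df = (2, 25)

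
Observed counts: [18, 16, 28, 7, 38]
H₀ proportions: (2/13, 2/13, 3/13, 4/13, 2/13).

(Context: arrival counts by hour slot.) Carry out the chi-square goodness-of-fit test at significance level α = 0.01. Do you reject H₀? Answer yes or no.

reject H₀: yes

n = 107; E_i = n·p_i = [16.46, 16.46, 24.69, 32.92, 16.46]
χ² = (18−16.46)²/16.46 + (16−16.46)²/16.46 + (28−24.69)²/24.69 + (7−32.92)²/32.92 + (38−16.46)²/16.46 = 49.1924
df = 4
p-value (upper-tail) = 0.00000
At α=0.01: p < α → reject H₀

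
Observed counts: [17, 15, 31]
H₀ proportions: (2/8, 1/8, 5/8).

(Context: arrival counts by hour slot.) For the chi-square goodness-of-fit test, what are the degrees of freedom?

df = k − 1 = 3 − 1 = 2

degrees of freedom = 2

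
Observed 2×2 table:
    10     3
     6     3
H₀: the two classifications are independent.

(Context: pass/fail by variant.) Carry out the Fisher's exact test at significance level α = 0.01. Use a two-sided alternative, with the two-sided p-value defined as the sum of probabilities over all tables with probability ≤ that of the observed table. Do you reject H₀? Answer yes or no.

reject H₀: no

Margins: r₁=13, r₂=9, c₁=16, c₂=6, n=22
p_obs = C(13,10)·C(9,6)/C(22,16); sum pmf over tables with pmf ≤ p_obs
p-value (two-sided) = 0.65502
At α=0.01: p ≥ α → fail to reject H₀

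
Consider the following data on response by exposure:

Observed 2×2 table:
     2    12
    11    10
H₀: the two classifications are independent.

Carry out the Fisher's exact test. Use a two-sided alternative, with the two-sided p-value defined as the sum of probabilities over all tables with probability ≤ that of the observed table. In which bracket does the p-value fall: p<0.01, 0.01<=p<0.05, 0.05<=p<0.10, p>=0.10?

Margins: r₁=14, r₂=21, c₁=13, c₂=22, n=35
p_obs = C(14,2)·C(21,11)/C(35,13); sum pmf over tables with pmf ≤ p_obs
p-value (two-sided) = 0.03374
→ bracket: 0.01<=p<0.05

p-value bracket: 0.01<=p<0.05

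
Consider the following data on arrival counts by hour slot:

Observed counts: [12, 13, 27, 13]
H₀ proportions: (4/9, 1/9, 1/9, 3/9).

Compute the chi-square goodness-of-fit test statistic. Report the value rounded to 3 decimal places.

n = 65; E_i = n·p_i = [28.89, 7.22, 7.22, 21.67]
χ² = (12−28.89)²/28.89 + (13−7.22)²/7.22 + (27−7.22)²/7.22 + (13−21.67)²/21.67 = 72.1231
df = 3

test statistic = 72.123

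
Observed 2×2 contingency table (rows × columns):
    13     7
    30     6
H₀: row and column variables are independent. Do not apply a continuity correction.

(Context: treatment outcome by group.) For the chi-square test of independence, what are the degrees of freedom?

df = (r−1)(c−1) = (2−1)·(2−1) = 1

degrees of freedom = 1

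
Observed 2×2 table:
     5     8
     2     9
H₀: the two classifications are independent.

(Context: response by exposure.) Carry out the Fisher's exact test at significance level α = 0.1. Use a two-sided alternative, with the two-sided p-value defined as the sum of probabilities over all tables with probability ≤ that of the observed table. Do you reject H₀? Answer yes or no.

Margins: r₁=13, r₂=11, c₁=7, c₂=17, n=24
p_obs = C(13,5)·C(11,2)/C(24,7); sum pmf over tables with pmf ≤ p_obs
p-value (two-sided) = 0.38644
At α=0.1: p ≥ α → fail to reject H₀

reject H₀: no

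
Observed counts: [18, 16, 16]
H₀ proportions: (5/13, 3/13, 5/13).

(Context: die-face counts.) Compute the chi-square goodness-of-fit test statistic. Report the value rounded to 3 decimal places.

n = 50; E_i = n·p_i = [19.23, 11.54, 19.23]
χ² = (18−19.23)²/19.23 + (16−11.54)²/11.54 + (16−19.23)²/19.23 = 2.3467
df = 2

test statistic = 2.347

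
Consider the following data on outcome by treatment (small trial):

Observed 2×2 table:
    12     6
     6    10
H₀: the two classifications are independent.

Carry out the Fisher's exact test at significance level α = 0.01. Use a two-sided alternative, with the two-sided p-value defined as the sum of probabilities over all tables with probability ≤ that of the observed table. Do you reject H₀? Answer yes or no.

reject H₀: no

Margins: r₁=18, r₂=16, c₁=18, c₂=16, n=34
p_obs = C(18,12)·C(16,6)/C(34,18); sum pmf over tables with pmf ≤ p_obs
p-value (two-sided) = 0.16793
At α=0.01: p ≥ α → fail to reject H₀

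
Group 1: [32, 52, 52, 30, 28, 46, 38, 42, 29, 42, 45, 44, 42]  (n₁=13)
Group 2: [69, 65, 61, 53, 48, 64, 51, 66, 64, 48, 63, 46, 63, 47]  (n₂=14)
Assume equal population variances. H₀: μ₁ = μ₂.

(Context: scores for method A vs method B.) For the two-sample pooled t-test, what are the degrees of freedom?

degrees of freedom = 25

df = n₁ + n₂ − 2 = 13 + 14 − 2 = 25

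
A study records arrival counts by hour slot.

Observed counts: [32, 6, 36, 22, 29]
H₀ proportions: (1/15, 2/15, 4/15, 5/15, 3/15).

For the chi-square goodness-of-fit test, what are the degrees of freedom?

degrees of freedom = 4

df = k − 1 = 5 − 1 = 4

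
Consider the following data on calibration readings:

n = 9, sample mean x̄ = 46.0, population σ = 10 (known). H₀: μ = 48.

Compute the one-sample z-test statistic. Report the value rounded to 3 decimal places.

SE = σ/√n = 10/√9 = 3.3333
z = (x̄−μ₀)/SE = (46.0−48)/3.3333 = -0.6000

test statistic = -0.600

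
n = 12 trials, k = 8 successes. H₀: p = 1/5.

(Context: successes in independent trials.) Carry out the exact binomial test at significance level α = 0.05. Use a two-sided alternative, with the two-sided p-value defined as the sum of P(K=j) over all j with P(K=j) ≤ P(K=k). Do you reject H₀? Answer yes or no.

reject H₀: yes

Exact binomial: n=12, k=8, p₀=1/5=0.2000
P(X=j) = C(n,j)·p₀^j·(1−p₀)^(n−j); p = Σ P(X=j) over j with P(X=j) ≤ P(X=8)
p-value (two-sided) = 0.00058
At α=0.05: p < α → reject H₀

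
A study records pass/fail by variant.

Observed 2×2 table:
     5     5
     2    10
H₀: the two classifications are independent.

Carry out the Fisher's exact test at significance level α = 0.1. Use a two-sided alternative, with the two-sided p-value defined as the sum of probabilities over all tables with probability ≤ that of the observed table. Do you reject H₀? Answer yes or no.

Margins: r₁=10, r₂=12, c₁=7, c₂=15, n=22
p_obs = C(10,5)·C(12,2)/C(22,7); sum pmf over tables with pmf ≤ p_obs
p-value (two-sided) = 0.17183
At α=0.1: p ≥ α → fail to reject H₀

reject H₀: no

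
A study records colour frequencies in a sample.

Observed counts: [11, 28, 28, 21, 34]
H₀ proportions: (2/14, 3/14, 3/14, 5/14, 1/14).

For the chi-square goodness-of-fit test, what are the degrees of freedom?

df = k − 1 = 5 − 1 = 4

degrees of freedom = 4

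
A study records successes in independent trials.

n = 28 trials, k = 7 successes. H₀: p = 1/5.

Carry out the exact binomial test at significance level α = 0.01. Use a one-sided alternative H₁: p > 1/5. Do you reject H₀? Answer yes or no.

reject H₀: no

Exact binomial: n=28, k=7, p₀=1/5=0.2000
P(X≥7) from Σ C(n,i)·p₀^i·(1−p₀)^(n−i)
p-value (one-sided, H₁ greater) = 0.32156
At α=0.01: p ≥ α → fail to reject H₀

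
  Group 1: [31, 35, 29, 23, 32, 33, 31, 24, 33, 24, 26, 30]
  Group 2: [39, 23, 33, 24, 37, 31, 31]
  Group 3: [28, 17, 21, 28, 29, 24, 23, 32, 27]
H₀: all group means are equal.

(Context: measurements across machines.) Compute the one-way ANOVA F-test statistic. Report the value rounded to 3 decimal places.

test statistic = 3.077

Group means [29.25, 31.14, 25.44], grand mean 28.500
SSB = Σnᵢ(x̄ᵢ−x̄)² = 139.671; SSW = ΣΣ(x−x̄ᵢ)² = 567.329
MSB = 139.671/2 = 69.8353; MSW = 567.329/25 = 22.6932
F = MSB/MSW = 3.0774
df = (2, 25)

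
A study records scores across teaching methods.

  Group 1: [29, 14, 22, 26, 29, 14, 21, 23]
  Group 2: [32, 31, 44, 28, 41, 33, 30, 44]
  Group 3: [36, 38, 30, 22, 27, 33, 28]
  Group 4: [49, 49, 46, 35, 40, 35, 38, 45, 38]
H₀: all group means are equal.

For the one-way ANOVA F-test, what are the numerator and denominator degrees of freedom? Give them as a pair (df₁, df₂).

k = 4 groups, N = 32 total
df = (k−1, N−k) = (4−1, 32−4) = (3, 28)

degrees of freedom = [3, 28]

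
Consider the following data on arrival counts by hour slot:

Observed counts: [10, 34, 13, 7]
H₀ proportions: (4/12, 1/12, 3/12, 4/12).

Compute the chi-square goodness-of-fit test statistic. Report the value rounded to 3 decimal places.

n = 64; E_i = n·p_i = [21.33, 5.33, 16.00, 21.33]
χ² = (10−21.33)²/21.33 + (34−5.33)²/5.33 + (13−16.00)²/16.00 + (7−21.33)²/21.33 = 170.2969
df = 3

test statistic = 170.297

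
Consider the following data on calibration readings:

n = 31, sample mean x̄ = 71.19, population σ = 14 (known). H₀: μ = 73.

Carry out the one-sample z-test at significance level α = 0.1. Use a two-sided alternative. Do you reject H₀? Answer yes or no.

reject H₀: no

SE = σ/√n = 14/√31 = 2.5145
z = (x̄−μ₀)/SE = (71.19−73)/2.5145 = -0.7198
p-value (two-sided) = 0.47163
At α=0.1: p ≥ α → fail to reject H₀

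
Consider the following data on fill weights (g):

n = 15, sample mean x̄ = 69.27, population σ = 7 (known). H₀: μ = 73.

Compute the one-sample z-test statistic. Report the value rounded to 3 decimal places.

test statistic = -2.064

SE = σ/√n = 7/√15 = 1.8074
z = (x̄−μ₀)/SE = (69.27−73)/1.8074 = -2.0637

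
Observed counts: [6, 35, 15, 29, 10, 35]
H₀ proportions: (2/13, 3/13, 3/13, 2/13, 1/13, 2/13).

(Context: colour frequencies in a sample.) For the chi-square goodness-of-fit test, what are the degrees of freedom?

df = k − 1 = 6 − 1 = 5

degrees of freedom = 5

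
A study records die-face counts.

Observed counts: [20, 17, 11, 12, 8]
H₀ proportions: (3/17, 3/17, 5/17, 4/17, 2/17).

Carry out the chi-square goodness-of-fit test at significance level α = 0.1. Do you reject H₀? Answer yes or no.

reject H₀: yes

n = 68; E_i = n·p_i = [12.00, 12.00, 20.00, 16.00, 8.00]
χ² = (20−12.00)²/12.00 + (17−12.00)²/12.00 + (11−20.00)²/20.00 + (12−16.00)²/16.00 + (8−8.00)²/8.00 = 12.4667
df = 4
p-value (upper-tail) = 0.01420
At α=0.1: p < α → reject H₀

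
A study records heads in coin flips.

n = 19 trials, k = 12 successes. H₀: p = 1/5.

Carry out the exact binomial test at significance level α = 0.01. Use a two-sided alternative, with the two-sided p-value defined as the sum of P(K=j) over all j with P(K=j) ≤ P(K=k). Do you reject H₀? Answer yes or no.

Exact binomial: n=19, k=12, p₀=1/5=0.2000
P(X=j) = C(n,j)·p₀^j·(1−p₀)^(n−j); p = Σ P(X=j) over j with P(X=j) ≤ P(X=12)
p-value (two-sided) = 0.00005
At α=0.01: p < α → reject H₀

reject H₀: yes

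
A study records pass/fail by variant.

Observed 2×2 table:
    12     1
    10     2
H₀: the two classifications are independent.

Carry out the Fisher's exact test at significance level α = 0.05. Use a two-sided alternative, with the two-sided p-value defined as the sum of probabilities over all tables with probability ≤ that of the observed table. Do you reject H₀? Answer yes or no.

Margins: r₁=13, r₂=12, c₁=22, c₂=3, n=25
p_obs = C(13,12)·C(12,10)/C(25,22); sum pmf over tables with pmf ≤ p_obs
p-value (two-sided) = 0.59304
At α=0.05: p ≥ α → fail to reject H₀

reject H₀: no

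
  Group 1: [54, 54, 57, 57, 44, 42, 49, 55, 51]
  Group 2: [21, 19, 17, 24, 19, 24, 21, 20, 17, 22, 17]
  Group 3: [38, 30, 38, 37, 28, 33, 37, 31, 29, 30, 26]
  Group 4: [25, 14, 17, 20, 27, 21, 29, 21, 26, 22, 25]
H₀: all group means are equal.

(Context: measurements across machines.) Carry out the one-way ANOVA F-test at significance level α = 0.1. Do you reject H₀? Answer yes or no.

Group means [51.44, 20.09, 32.45, 22.45], grand mean 30.667
SSB = Σnᵢ(x̄ᵢ−x̄)² = 5892.747; SSW = ΣΣ(x−x̄ᵢ)² = 696.586
MSB = 5892.747/3 = 1964.2492; MSW = 696.586/38 = 18.3312
F = MSB/MSW = 107.1533
df = (3, 38)
p-value (upper-tail) = 0.00000
At α=0.1: p < α → reject H₀

reject H₀: yes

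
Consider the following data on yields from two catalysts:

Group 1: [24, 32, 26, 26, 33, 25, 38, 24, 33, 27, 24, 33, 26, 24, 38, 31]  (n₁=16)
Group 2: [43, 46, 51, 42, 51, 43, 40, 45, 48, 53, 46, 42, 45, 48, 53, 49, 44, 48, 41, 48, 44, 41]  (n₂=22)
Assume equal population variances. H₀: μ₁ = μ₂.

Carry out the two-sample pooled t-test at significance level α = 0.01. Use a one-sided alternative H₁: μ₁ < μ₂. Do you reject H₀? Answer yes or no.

x̄₁=29.000, s₁=4.967, n₁=16
x̄₂=45.955, s₂=3.897, n₂=22
s_p² = [15·4.967² + 21·3.897²]/36 = 19.1376
SE = √(s_p²·(1/16+1/22)) = 1.4374
t = (29.000−45.955)/1.4374 = -11.7956
df = 36
p-value (one-sided, H₁ less) = 0.00000
At α=0.01: p < α → reject H₀

reject H₀: yes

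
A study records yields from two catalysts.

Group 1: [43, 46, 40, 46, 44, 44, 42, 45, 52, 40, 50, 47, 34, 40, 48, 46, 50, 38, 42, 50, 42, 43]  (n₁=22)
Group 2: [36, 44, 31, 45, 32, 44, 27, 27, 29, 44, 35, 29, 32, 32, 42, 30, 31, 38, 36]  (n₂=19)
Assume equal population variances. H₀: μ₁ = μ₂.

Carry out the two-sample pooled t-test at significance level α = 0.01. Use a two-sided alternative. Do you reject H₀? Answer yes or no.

x̄₁=44.182, s₁=4.404, n₁=22
x̄₂=34.947, s₂=6.178, n₂=19
s_p² = [21·4.404² + 18·6.178²]/39 = 28.0569
SE = √(s_p²·(1/22+1/19)) = 1.6589
t = (44.182−34.947)/1.6589 = 5.5666
df = 39
p-value (two-sided) = 0.00000
At α=0.01: p < α → reject H₀

reject H₀: yes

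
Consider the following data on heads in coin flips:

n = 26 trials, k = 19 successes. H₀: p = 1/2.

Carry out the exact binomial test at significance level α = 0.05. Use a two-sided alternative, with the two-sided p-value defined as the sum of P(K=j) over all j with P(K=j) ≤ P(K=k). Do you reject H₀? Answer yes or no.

Exact binomial: n=26, k=19, p₀=1/2=0.5000
P(X=j) = C(n,j)·p₀^j·(1−p₀)^(n−j); p = Σ P(X=j) over j with P(X=j) ≤ P(X=19)
p-value (two-sided) = 0.02896
At α=0.05: p < α → reject H₀

reject H₀: yes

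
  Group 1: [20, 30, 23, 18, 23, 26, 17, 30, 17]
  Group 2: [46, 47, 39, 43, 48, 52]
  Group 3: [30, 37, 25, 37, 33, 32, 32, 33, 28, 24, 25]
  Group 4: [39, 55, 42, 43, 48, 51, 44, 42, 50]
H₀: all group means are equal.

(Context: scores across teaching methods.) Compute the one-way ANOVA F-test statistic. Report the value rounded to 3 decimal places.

test statistic = 47.099

Group means [22.67, 45.83, 30.55, 46.00], grand mean 35.114
SSB = Σnᵢ(x̄ᵢ−x̄)² = 3379.982; SSW = ΣΣ(x−x̄ᵢ)² = 741.561
MSB = 3379.982/3 = 1126.6608; MSW = 741.561/31 = 23.9213
F = MSB/MSW = 47.0986
df = (3, 31)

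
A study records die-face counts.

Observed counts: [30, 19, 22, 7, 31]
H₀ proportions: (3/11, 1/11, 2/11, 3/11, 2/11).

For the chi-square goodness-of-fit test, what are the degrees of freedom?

df = k − 1 = 5 − 1 = 4

degrees of freedom = 4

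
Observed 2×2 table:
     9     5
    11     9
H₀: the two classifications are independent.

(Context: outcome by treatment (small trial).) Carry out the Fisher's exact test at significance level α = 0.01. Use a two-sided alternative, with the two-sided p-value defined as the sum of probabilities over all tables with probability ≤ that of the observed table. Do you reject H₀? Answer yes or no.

reject H₀: no

Margins: r₁=14, r₂=20, c₁=20, c₂=14, n=34
p_obs = C(14,9)·C(20,11)/C(34,20); sum pmf over tables with pmf ≤ p_obs
p-value (two-sided) = 0.72824
At α=0.01: p ≥ α → fail to reject H₀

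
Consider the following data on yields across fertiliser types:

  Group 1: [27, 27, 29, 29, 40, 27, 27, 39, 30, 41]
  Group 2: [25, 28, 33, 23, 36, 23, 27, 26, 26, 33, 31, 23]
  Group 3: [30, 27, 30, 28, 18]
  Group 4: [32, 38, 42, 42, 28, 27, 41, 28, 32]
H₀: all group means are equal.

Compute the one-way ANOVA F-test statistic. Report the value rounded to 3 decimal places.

Group means [31.60, 27.83, 26.60, 34.44], grand mean 30.361
SSB = Σnᵢ(x̄ᵢ−x̄)² = 312.817; SSW = ΣΣ(x−x̄ᵢ)² = 949.489
MSB = 312.817/3 = 104.2722; MSW = 949.489/32 = 29.6715
F = MSB/MSW = 3.5142
df = (3, 32)

test statistic = 3.514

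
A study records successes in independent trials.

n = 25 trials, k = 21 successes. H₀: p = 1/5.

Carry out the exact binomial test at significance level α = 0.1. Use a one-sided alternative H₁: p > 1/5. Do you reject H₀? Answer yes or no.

reject H₀: yes

Exact binomial: n=25, k=21, p₀=1/5=0.2000
P(X≥21) from Σ C(n,i)·p₀^i·(1−p₀)^(n−i)
p-value (one-sided, H₁ greater) = 0.00000
At α=0.1: p < α → reject H₀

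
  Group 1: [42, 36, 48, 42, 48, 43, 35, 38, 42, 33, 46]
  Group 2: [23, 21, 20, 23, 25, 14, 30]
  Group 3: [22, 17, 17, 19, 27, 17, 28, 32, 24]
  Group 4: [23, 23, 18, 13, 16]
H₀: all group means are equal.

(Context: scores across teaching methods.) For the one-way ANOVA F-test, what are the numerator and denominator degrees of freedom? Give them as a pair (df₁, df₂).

degrees of freedom = [3, 28]

k = 4 groups, N = 32 total
df = (k−1, N−k) = (4−1, 32−4) = (3, 28)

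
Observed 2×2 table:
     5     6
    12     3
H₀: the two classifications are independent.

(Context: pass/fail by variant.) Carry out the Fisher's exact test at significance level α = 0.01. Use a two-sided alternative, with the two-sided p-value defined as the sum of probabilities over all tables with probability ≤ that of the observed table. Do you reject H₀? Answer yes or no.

reject H₀: no

Margins: r₁=11, r₂=15, c₁=17, c₂=9, n=26
p_obs = C(11,5)·C(15,12)/C(26,17); sum pmf over tables with pmf ≤ p_obs
p-value (two-sided) = 0.10343
At α=0.01: p ≥ α → fail to reject H₀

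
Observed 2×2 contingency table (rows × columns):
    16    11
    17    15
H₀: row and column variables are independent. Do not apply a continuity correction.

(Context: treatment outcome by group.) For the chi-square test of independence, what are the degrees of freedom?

degrees of freedom = 1

df = (r−1)(c−1) = (2−1)·(2−1) = 1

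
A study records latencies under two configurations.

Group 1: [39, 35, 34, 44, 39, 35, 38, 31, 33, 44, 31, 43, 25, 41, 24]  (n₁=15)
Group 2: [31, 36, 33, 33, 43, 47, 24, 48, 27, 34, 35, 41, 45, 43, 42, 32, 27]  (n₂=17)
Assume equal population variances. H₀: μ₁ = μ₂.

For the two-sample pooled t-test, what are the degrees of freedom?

df = n₁ + n₂ − 2 = 15 + 17 − 2 = 30

degrees of freedom = 30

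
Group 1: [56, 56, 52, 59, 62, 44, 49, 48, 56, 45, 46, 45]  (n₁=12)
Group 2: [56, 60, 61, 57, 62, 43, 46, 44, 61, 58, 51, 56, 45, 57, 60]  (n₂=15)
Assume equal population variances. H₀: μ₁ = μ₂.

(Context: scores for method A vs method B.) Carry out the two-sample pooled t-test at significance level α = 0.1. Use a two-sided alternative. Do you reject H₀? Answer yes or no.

x̄₁=51.500, s₁=6.157, n₁=12
x̄₂=54.467, s₂=6.802, n₂=15
s_p² = [11·6.157² + 14·6.802²]/25 = 42.5893
SE = √(s_p²·(1/12+1/15)) = 2.5275
t = (51.500−54.467)/2.5275 = -1.1737
df = 25
p-value (two-sided) = 0.25156
At α=0.1: p ≥ α → fail to reject H₀

reject H₀: no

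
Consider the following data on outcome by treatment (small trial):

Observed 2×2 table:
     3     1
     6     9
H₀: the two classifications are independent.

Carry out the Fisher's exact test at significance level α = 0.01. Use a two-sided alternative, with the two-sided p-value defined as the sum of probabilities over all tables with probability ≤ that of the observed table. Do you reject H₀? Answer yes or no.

reject H₀: no

Margins: r₁=4, r₂=15, c₁=9, c₂=10, n=19
p_obs = C(4,3)·C(15,6)/C(19,9); sum pmf over tables with pmf ≤ p_obs
p-value (two-sided) = 0.30341
At α=0.01: p ≥ α → fail to reject H₀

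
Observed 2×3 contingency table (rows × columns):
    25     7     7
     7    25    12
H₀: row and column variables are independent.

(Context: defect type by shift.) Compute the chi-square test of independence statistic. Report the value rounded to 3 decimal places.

test statistic = 21.342

Row totals [39, 44], col totals [32, 32, 19], n=83
χ² = (25−15.04)²/15.04 + (7−15.04)²/15.04 + (7−8.93)²/8.93 + (7−16.96)²/16.96 + (25−16.96)²/16.96 + (12−10.07)²/10.07 = 21.3420
df = 2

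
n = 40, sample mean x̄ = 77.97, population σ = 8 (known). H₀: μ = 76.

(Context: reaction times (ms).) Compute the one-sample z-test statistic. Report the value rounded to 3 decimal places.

SE = σ/√n = 8/√40 = 1.2649
z = (x̄−μ₀)/SE = (77.97−76)/1.2649 = 1.5574

test statistic = 1.557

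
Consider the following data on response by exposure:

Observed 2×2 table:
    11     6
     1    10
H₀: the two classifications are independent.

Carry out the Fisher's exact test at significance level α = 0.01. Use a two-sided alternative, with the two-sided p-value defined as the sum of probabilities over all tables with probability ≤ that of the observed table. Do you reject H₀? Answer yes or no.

reject H₀: yes

Margins: r₁=17, r₂=11, c₁=12, c₂=16, n=28
p_obs = C(17,11)·C(11,1)/C(28,12); sum pmf over tables with pmf ≤ p_obs
p-value (two-sided) = 0.00596
At α=0.01: p < α → reject H₀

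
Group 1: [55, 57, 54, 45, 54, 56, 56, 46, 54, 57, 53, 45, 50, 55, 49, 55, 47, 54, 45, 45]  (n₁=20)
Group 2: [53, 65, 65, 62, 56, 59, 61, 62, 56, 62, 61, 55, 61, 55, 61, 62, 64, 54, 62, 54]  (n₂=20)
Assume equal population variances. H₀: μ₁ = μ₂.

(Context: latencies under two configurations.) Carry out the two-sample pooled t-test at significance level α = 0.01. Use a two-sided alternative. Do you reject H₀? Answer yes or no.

x̄₁=51.600, s₁=4.547, n₁=20
x̄₂=59.500, s₂=3.900, n₂=20
s_p² = [19·4.547² + 19·3.900²]/38 = 17.9421
SE = √(s_p²·(1/20+1/20)) = 1.3395
t = (51.600−59.500)/1.3395 = -5.8978
df = 38
p-value (two-sided) = 0.00000
At α=0.01: p < α → reject H₀

reject H₀: yes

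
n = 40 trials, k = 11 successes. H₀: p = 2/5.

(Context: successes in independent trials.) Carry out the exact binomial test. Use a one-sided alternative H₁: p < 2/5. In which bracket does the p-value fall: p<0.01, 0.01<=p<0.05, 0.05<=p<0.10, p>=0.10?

Exact binomial: n=40, k=11, p₀=2/5=0.4000
P(X≤11) from Σ C(n,i)·p₀^i·(1−p₀)^(n−i)
p-value (one-sided, H₁ less) = 0.07095
→ bracket: 0.05<=p<0.10

p-value bracket: 0.05<=p<0.10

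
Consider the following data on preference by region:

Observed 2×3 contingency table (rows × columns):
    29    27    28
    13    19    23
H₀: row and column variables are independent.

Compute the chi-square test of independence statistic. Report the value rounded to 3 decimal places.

test statistic = 2.014

Row totals [84, 55], col totals [42, 46, 51], n=139
χ² = (29−25.38)²/25.38 + (27−27.80)²/27.80 + (28−30.82)²/30.82 + (13−16.62)²/16.62 + (19−18.20)²/18.20 + (23−20.18)²/20.18 = 2.0140
df = 2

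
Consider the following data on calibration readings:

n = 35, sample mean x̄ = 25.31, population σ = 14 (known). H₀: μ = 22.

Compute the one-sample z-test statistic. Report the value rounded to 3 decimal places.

test statistic = 1.399

SE = σ/√n = 14/√35 = 2.3664
z = (x̄−μ₀)/SE = (25.31−22)/2.3664 = 1.3987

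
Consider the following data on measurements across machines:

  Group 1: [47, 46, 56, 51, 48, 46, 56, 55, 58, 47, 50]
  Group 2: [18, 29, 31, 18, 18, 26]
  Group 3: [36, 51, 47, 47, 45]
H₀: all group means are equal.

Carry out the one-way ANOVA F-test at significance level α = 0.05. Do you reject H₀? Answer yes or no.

reject H₀: yes

Group means [50.91, 23.33, 45.20], grand mean 42.091
SSB = Σnᵢ(x̄ᵢ−x̄)² = 3014.776; SSW = ΣΣ(x−x̄ᵢ)² = 515.042
MSB = 3014.776/2 = 1507.3879; MSW = 515.042/19 = 27.1075
F = MSB/MSW = 55.6078
df = (2, 19)
p-value (upper-tail) = 0.00000
At α=0.05: p < α → reject H₀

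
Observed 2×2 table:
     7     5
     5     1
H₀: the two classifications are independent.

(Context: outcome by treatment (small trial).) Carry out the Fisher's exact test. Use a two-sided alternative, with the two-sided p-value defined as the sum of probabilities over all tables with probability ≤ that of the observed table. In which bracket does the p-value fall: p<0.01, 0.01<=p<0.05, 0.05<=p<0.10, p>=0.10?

p-value bracket: p>=0.10

Margins: r₁=12, r₂=6, c₁=12, c₂=6, n=18
p_obs = C(12,7)·C(6,5)/C(18,12); sum pmf over tables with pmf ≤ p_obs
p-value (two-sided) = 0.60003
→ bracket: p>=0.10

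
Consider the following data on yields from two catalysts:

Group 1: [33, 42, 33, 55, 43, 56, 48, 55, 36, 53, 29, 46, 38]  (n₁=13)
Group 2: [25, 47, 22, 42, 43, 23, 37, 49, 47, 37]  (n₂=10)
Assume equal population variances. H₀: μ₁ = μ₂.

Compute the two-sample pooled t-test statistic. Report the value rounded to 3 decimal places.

x̄₁=43.615, s₁=9.386, n₁=13
x̄₂=37.200, s₂=10.379, n₂=10
s_p² = [12·9.386² + 9·10.379²]/21 = 96.5084
SE = √(s_p²·(1/13+1/10)) = 4.1321
t = (43.615−37.200)/4.1321 = 1.5526
df = 21

test statistic = 1.553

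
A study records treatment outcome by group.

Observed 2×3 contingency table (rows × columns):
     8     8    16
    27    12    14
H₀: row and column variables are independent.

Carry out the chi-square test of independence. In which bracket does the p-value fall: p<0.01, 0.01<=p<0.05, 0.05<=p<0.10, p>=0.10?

Row totals [32, 53], col totals [35, 20, 30], n=85
χ² = (8−13.18)²/13.18 + (8−7.53)²/7.53 + (16−11.29)²/11.29 + (27−21.82)²/21.82 + (12−12.47)²/12.47 + (14−18.71)²/18.71 = 6.4533
df = 2
p-value (upper-tail) = 0.03969
→ bracket: 0.01<=p<0.05

p-value bracket: 0.01<=p<0.05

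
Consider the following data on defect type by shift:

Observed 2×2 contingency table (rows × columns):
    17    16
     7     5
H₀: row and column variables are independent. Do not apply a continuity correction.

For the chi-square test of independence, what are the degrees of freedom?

df = (r−1)(c−1) = (2−1)·(2−1) = 1

degrees of freedom = 1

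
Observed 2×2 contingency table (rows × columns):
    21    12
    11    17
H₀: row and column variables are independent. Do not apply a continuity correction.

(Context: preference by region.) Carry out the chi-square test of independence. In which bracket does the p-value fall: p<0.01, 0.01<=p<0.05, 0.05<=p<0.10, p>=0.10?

Row totals [33, 28], col totals [32, 29], n=61
χ² = (21−17.31)²/17.31 + (12−15.69)²/15.69 + (11−14.69)²/14.69 + (17−13.31)²/13.31 = 3.6014
df = 1
p-value (upper-tail) = 0.05773
→ bracket: 0.05<=p<0.10

p-value bracket: 0.05<=p<0.10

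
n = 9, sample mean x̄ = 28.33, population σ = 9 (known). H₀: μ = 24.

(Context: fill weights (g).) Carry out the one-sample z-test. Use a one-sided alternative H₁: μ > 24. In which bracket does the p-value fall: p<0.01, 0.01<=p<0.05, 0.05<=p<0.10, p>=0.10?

p-value bracket: 0.05<=p<0.10

SE = σ/√n = 9/√9 = 3.0000
z = (x̄−μ₀)/SE = (28.33−24)/3.0000 = 1.4433
p-value (one-sided, H₁ greater) = 0.07446
→ bracket: 0.05<=p<0.10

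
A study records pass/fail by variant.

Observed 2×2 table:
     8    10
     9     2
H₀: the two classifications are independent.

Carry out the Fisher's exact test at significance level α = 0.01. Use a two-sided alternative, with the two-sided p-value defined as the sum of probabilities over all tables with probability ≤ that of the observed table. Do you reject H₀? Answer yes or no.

Margins: r₁=18, r₂=11, c₁=17, c₂=12, n=29
p_obs = C(18,8)·C(11,9)/C(29,17); sum pmf over tables with pmf ≤ p_obs
p-value (two-sided) = 0.06411
At α=0.01: p ≥ α → fail to reject H₀

reject H₀: no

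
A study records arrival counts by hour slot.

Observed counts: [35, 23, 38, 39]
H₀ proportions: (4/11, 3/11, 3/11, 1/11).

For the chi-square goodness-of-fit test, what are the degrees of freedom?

degrees of freedom = 3

df = k − 1 = 4 − 1 = 3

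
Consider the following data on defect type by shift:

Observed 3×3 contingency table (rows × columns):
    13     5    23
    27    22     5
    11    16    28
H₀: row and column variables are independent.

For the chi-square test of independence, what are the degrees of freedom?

degrees of freedom = 4

df = (r−1)(c−1) = (3−1)·(3−1) = 4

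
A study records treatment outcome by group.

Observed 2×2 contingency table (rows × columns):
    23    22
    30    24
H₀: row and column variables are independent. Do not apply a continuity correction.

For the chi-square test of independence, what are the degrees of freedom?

degrees of freedom = 1

df = (r−1)(c−1) = (2−1)·(2−1) = 1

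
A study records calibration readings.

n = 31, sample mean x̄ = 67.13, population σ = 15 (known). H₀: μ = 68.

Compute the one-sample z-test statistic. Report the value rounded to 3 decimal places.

test statistic = -0.323

SE = σ/√n = 15/√31 = 2.6941
z = (x̄−μ₀)/SE = (67.13−68)/2.6941 = -0.3229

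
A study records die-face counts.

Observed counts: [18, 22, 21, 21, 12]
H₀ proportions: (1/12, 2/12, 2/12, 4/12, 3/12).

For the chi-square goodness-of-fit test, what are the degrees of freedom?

degrees of freedom = 4

df = k − 1 = 5 − 1 = 4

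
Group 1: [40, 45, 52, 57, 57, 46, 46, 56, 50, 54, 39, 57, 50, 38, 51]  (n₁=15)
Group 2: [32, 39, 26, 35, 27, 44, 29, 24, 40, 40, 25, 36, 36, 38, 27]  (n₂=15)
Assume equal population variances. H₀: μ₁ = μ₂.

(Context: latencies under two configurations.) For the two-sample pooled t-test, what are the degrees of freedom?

df = n₁ + n₂ − 2 = 15 + 15 − 2 = 28

degrees of freedom = 28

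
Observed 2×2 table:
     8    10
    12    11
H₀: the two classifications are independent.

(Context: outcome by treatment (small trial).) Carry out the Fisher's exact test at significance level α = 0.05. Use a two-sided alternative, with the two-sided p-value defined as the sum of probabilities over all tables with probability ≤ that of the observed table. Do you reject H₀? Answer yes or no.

reject H₀: no

Margins: r₁=18, r₂=23, c₁=20, c₂=21, n=41
p_obs = C(18,8)·C(23,12)/C(41,20); sum pmf over tables with pmf ≤ p_obs
p-value (two-sided) = 0.75574
At α=0.05: p ≥ α → fail to reject H₀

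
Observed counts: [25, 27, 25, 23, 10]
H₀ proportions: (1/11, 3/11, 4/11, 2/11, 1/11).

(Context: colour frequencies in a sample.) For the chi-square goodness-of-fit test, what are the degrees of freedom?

df = k − 1 = 5 − 1 = 4

degrees of freedom = 4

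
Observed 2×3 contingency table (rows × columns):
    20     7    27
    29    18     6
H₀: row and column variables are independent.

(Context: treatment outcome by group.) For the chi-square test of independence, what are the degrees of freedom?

degrees of freedom = 2

df = (r−1)(c−1) = (2−1)·(3−1) = 2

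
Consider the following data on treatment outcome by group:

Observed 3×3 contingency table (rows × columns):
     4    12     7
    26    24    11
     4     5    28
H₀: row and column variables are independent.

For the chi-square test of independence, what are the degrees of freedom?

degrees of freedom = 4

df = (r−1)(c−1) = (3−1)·(3−1) = 4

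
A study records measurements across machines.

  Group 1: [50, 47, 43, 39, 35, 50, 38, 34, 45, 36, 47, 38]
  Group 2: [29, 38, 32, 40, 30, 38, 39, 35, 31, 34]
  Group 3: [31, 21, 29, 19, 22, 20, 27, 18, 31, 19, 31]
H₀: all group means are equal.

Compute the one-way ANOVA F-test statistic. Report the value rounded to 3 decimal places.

test statistic = 32.334

Group means [41.83, 34.60, 24.36], grand mean 33.818
SSB = Σnᵢ(x̄ᵢ−x̄)² = 1760.297; SSW = ΣΣ(x−x̄ᵢ)² = 816.612
MSB = 1760.297/2 = 880.1485; MSW = 816.612/30 = 27.2204
F = MSB/MSW = 32.3341
df = (2, 30)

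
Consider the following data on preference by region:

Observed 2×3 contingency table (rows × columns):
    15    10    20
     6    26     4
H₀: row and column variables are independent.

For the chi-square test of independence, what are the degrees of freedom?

df = (r−1)(c−1) = (2−1)·(3−1) = 2

degrees of freedom = 2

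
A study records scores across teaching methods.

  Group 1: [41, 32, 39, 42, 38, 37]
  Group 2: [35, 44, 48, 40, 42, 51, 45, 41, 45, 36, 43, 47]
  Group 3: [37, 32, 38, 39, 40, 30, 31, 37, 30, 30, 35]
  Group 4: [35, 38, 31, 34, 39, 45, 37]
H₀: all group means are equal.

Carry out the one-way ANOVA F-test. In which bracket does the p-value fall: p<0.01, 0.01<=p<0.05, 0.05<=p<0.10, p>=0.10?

p-value bracket: p<0.01

Group means [38.17, 43.08, 34.45, 37.00], grand mean 38.444
SSB = Σnᵢ(x̄ᵢ−x̄)² = 448.412; SSW = ΣΣ(x−x̄ᵢ)² = 576.477
MSB = 448.412/3 = 149.4705; MSW = 576.477/32 = 18.0149
F = MSB/MSW = 8.2970
df = (3, 32)
p-value (upper-tail) = 0.00032
→ bracket: p<0.01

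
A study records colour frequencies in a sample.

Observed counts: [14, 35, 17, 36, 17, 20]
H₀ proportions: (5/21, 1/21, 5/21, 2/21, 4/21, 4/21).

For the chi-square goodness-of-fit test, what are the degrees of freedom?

df = k − 1 = 6 − 1 = 5

degrees of freedom = 5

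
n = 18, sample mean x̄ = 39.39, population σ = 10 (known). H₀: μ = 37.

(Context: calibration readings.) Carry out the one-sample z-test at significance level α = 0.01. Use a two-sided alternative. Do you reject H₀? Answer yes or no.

reject H₀: no

SE = σ/√n = 10/√18 = 2.3570
z = (x̄−μ₀)/SE = (39.39−37)/2.3570 = 1.0140
p-value (two-sided) = 0.31059
At α=0.01: p ≥ α → fail to reject H₀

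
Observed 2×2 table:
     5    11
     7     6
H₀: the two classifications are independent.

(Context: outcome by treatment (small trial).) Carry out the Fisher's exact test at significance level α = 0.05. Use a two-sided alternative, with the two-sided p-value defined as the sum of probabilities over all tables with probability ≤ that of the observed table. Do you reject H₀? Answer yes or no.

reject H₀: no

Margins: r₁=16, r₂=13, c₁=12, c₂=17, n=29
p_obs = C(16,5)·C(13,7)/C(29,12); sum pmf over tables with pmf ≤ p_obs
p-value (two-sided) = 0.27418
At α=0.05: p ≥ α → fail to reject H₀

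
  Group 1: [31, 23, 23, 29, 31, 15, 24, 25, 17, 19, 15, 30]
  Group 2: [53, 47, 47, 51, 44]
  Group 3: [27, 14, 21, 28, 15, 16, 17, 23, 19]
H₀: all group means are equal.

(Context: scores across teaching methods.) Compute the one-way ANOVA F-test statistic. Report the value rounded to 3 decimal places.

Group means [23.50, 48.40, 20.00], grand mean 27.077
SSB = Σnᵢ(x̄ᵢ−x̄)² = 2877.646; SSW = ΣΣ(x−x̄ᵢ)² = 656.200
MSB = 2877.646/2 = 1438.8231; MSW = 656.200/23 = 28.5304
F = MSB/MSW = 50.4312
df = (2, 23)

test statistic = 50.431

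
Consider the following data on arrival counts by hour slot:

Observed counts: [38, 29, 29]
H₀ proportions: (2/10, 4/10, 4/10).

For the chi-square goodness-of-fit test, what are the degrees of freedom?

df = k − 1 = 3 − 1 = 2

degrees of freedom = 2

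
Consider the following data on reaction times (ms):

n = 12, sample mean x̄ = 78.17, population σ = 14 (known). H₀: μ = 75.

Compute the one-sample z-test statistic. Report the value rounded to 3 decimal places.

SE = σ/√n = 14/√12 = 4.0415
z = (x̄−μ₀)/SE = (78.17−75)/4.0415 = 0.7844

test statistic = 0.784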